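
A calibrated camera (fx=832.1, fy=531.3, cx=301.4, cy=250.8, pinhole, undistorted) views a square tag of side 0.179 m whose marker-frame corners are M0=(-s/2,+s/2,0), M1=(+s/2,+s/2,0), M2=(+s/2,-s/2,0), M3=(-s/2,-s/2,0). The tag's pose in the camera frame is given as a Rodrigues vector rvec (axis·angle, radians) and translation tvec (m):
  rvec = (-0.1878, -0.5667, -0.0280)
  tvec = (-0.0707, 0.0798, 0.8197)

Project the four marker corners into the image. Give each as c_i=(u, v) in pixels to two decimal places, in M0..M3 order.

Intrinsics K: fx=832.1, fy=531.3, cx=301.4, cy=250.8
Marker side s = 0.179 m; corners in marker frame (Z=0):
  M0 = (-0.0895, +0.0895, 0)
  M1 = (+0.0895, +0.0895, 0)
  M2 = (+0.0895, -0.0895, 0)
  M3 = (-0.0895, -0.0895, 0)
rvec = (-0.1878, -0.5667, -0.0280), |rvec| = θ = 0.59766 rad = 34.244°
Rodrigues: sinθ=0.56271, 1−cosθ=0.17335; R = I + sinθ·[k]× + (1−cosθ)·[k]×²:
    [+0.84377 +0.07801 -0.53101]
    [+0.02529 +0.98250 +0.18452]
    [+0.53611 -0.16912 +0.82703]
t = (-0.0707, 0.0798, 0.8197) m
M0: Pc = R·M0+t = (-0.13924, +0.16547, +0.75658); u = 832.1·(-0.13924)/0.75658 + 301.4 = 148.2669, v = 531.3·(+0.16547)/0.75658 + 250.8 = 366.9999
M1: Pc = R·M1+t = (+0.01180, +0.17000, +0.85255); u = 832.1·(+0.01180)/0.85255 + 301.4 = 312.9162, v = 531.3·(+0.17000)/0.85255 + 250.8 = 356.7409
M2: Pc = R·M2+t = (-0.00216, -0.00587, +0.88282); u = 832.1·(-0.00216)/0.88282 + 301.4 = 299.3597, v = 531.3·(-0.00587)/0.88282 + 250.8 = 247.2667
M3: Pc = R·M3+t = (-0.15320, -0.01040, +0.78685); u = 832.1·(-0.15320)/0.78685 + 301.4 = 139.3915, v = 531.3·(-0.01040)/0.78685 + 250.8 = 243.7796

c0=(148.27, 367.00) c1=(312.92, 356.74) c2=(299.36, 247.27) c3=(139.39, 243.78)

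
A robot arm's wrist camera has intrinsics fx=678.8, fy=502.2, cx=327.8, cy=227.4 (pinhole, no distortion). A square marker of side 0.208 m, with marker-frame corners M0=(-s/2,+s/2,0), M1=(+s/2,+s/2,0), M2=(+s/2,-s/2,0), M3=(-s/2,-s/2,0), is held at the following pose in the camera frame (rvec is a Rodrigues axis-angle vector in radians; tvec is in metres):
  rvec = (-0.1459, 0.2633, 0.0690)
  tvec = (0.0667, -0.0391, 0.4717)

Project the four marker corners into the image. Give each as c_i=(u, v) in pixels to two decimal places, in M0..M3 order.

Intrinsics K: fx=678.8, fy=502.2, cx=327.8, cy=227.4
Marker side s = 0.208 m; corners in marker frame (Z=0):
  M0 = (-0.1040, +0.1040, 0)
  M1 = (+0.1040, +0.1040, 0)
  M2 = (+0.1040, -0.1040, 0)
  M3 = (-0.1040, -0.1040, 0)
rvec = (-0.1459, 0.2633, 0.0690), |rvec| = θ = 0.30883 rad = 17.695°
Rodrigues: sinθ=0.30394, 1−cosθ=0.04731; R = I + sinθ·[k]× + (1−cosθ)·[k]×²:
    [+0.96325 -0.08696 +0.25414]
    [+0.04885 +0.98708 +0.15260]
    [-0.26413 -0.13458 +0.95505]
t = (0.0667, -0.0391, 0.4717) m
M0: Pc = R·M0+t = (-0.04252, +0.05848, +0.48517); u = 678.8·(-0.04252)/0.48517 + 327.8 = 268.3077, v = 502.2·(+0.05848)/0.48517 + 227.4 = 287.9277
M1: Pc = R·M1+t = (+0.15783, +0.06864, +0.43023); u = 678.8·(+0.15783)/0.43023 + 327.8 = 576.8213, v = 502.2·(+0.06864)/0.43023 + 227.4 = 307.5179
M2: Pc = R·M2+t = (+0.17592, -0.13668, +0.45823); u = 678.8·(+0.17592)/0.45823 + 327.8 = 588.4045, v = 502.2·(-0.13668)/0.45823 + 227.4 = 77.6086
M3: Pc = R·M3+t = (-0.02443, -0.14684, +0.51317); u = 678.8·(-0.02443)/0.51317 + 327.8 = 295.4798, v = 502.2·(-0.14684)/0.51317 + 227.4 = 83.7008

c0=(268.31, 287.93) c1=(576.82, 307.52) c2=(588.40, 77.61) c3=(295.48, 83.70)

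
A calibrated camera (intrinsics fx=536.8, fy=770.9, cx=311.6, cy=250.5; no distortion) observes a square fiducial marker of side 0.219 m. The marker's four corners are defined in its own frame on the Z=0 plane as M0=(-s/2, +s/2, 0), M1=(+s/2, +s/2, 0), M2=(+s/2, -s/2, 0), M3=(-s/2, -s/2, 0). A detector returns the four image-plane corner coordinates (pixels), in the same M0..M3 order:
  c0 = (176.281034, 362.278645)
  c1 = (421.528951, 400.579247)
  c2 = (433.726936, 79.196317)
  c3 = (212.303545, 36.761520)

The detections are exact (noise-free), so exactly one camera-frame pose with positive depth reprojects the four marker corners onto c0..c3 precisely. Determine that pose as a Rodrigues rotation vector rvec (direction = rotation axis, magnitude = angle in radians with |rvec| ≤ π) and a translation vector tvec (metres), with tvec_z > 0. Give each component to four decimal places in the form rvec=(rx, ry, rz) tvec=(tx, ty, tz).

Intrinsics K: fx=536.8, fy=770.9, cx=311.6, cy=250.5
Marker side s = 0.219 m; corners in marker frame (Z=0):
  M0 = (-0.1095, +0.1095, 0)
  M1 = (+0.1095, +0.1095, 0)
  M2 = (+0.1095, -0.1095, 0)
  M3 = (-0.1095, -0.1095, 0)
Detected image corners:
  c0 = (176.281034, 362.278645) px
  c1 = (421.528951, 400.579247) px
  c2 = (433.726936, 79.196317) px
  c3 = (212.303545, 36.761520) px
Planar DLT: solve 8×8 A·h = b for H (H[2,2]=1):
  H  [+1098.53456 -250.68845 +313.02985]
  H  [+210.07751 +1377.00175 +211.91240]
  H  [+0.11507 -0.45434 +1.00000]
B = K⁻¹H; ‖b₁‖=1.996888, ‖b₂‖=1.996888; λ = 2/(‖b₁‖+‖b₂‖) = 0.500779, sign → tz>0 ⇒ λ=+0.500779
r₁ = λ·B[:,0] = (+0.99137,+0.11774,+0.05762); r₂ = λ·B[:,1] = (-0.10179,+0.96844,-0.22752)
r₃ = r₁×r₂ = (-0.08259,+0.21969,+0.97207); SVD([r₁ r₂ r₃]) → R = UVᵀ:
  R  [+0.99137 -0.10179 -0.08259]
  R  [+0.11774 +0.96844 +0.21969]
  R  [+0.05762 -0.22752 +0.97207]
t = (+0.00133, -0.02507, +0.50078) m
tr R = 2.931874; θ = arccos((tr R − 1)/2) = 0.261755 rad = 14.997°
axis k = ((R−Rᵀ)₃₂, (R−Rᵀ)₁₃, (R−Rᵀ)₂₁) / (2 sinθ) = (-0.864101, -0.270921, +0.424183)
rvec = θ·k = (-0.226183, -0.070915, +0.111032)

rvec=(-0.2262, -0.0709, 0.1110) tvec=(0.0013, -0.0251, 0.5008)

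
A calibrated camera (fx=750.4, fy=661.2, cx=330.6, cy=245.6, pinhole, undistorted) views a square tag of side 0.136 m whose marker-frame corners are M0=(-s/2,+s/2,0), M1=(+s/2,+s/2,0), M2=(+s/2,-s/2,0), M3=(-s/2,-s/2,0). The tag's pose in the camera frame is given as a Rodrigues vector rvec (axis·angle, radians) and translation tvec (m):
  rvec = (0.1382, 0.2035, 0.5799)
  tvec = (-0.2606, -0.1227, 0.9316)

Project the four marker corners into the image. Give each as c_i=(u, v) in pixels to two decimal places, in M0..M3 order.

Intrinsics K: fx=750.4, fy=661.2, cx=330.6, cy=245.6
Marker side s = 0.136 m; corners in marker frame (Z=0):
  M0 = (-0.0680, +0.0680, 0)
  M1 = (+0.0680, +0.0680, 0)
  M2 = (+0.0680, -0.0680, 0)
  M3 = (-0.0680, -0.0680, 0)
rvec = (0.1382, 0.2035, 0.5799), |rvec| = θ = 0.62992 rad = 36.092°
Rodrigues: sinθ=0.58908, 1−cosθ=0.19192; R = I + sinθ·[k]× + (1−cosθ)·[k]×²:
    [+0.81731 -0.52870 +0.22907]
    [+0.55591 +0.82811 -0.07216]
    [-0.15154 +0.18632 +0.97073]
t = (-0.2606, -0.1227, 0.9316) m
M0: Pc = R·M0+t = (-0.35213, -0.10419, +0.95457); u = 750.4·(-0.35213)/0.95457 + 330.6 = 53.7881, v = 661.2·(-0.10419)/0.95457 + 245.6 = 173.4310
M1: Pc = R·M1+t = (-0.24097, -0.02859, +0.93396); u = 750.4·(-0.24097)/0.93396 + 330.6 = 136.9877, v = 661.2·(-0.02859)/0.93396 + 245.6 = 225.3618
M2: Pc = R·M2+t = (-0.16907, -0.14121, +0.90863); u = 750.4·(-0.16907)/0.90863 + 330.6 = 190.9705, v = 661.2·(-0.14121)/0.90863 + 245.6 = 142.8428
M3: Pc = R·M3+t = (-0.28023, -0.21681, +0.92924); u = 750.4·(-0.28023)/0.92924 + 330.6 = 104.3049, v = 661.2·(-0.21681)/0.92924 + 245.6 = 91.3262

c0=(53.79, 173.43) c1=(136.99, 225.36) c2=(190.97, 142.84) c3=(104.30, 91.33)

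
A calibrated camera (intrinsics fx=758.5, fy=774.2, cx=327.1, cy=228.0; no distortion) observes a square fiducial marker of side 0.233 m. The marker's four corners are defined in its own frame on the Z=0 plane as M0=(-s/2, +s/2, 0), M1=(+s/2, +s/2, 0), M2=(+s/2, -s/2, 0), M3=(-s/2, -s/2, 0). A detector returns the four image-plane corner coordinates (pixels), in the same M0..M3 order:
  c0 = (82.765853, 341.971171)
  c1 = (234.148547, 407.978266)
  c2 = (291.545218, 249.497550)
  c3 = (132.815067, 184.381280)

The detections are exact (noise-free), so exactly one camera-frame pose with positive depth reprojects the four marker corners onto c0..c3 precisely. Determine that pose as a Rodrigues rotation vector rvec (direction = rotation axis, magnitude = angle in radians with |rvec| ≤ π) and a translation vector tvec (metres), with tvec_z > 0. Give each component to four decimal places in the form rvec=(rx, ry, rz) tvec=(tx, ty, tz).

Intrinsics K: fx=758.5, fy=774.2, cx=327.1, cy=228.0
Marker side s = 0.233 m; corners in marker frame (Z=0):
  M0 = (-0.1165, +0.1165, 0)
  M1 = (+0.1165, +0.1165, 0)
  M2 = (+0.1165, -0.1165, 0)
  M3 = (-0.1165, -0.1165, 0)
Detected image corners:
  c0 = (82.765853, 341.971171) px
  c1 = (234.148547, 407.978266) px
  c2 = (291.545218, 249.497550) px
  c3 = (132.815067, 184.381280) px
Planar DLT: solve 8×8 A·h = b for H (H[2,2]=1):
  H  [+647.57476 -198.80214 +183.92785]
  H  [+253.32659 +728.69825 +297.16398]
  H  [-0.09492 +0.17049 +1.00000]
B = K⁻¹H; ‖b₁‖=0.967276, ‖b₂‖=0.967276; λ = 2/(‖b₁‖+‖b₂‖) = 1.033831, sign → tz>0 ⇒ λ=+1.033831
r₁ = λ·B[:,0] = (+0.92496,+0.36718,-0.09813); r₂ = λ·B[:,1] = (-0.34697,+0.92116,+0.17625)
r₃ = r₁×r₂ = (+0.15511,-0.12898,+0.97944); SVD([r₁ r₂ r₃]) → R = UVᵀ:
  R  [+0.92496 -0.34697 +0.15511]
  R  [+0.36718 +0.92116 -0.12898]
  R  [-0.09813 +0.17625 +0.97944]
t = (-0.19514, +0.09236, +1.03383) m
tr R = 2.825565; θ = arccos((tr R − 1)/2) = 0.420751 rad = 24.107°
axis k = ((R−Rᵀ)₃₂, (R−Rᵀ)₁₃, (R−Rᵀ)₂₁) / (2 sinθ) = (+0.373649, +0.310005, +0.874233)
rvec = θ·k = (+0.157213, +0.130435, +0.367835)

rvec=(0.1572, 0.1304, 0.3678) tvec=(-0.1951, 0.0924, 1.0338)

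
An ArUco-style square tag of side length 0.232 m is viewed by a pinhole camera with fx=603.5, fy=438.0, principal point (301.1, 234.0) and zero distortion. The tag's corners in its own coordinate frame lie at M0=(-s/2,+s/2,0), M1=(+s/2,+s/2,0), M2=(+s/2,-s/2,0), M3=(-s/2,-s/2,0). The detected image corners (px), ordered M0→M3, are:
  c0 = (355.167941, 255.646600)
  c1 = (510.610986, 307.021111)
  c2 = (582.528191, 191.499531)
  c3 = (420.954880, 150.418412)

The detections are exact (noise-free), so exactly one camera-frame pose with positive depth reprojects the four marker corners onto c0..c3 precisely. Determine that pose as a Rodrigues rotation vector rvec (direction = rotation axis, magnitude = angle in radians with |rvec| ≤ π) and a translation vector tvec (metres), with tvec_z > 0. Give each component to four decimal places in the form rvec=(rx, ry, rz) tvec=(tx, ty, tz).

rvec=(-0.0784, 0.3355, 0.4214) tvec=(0.2262, -0.0172, 0.8399)

Intrinsics K: fx=603.5, fy=438.0, cx=301.1, cy=234.0
Marker side s = 0.232 m; corners in marker frame (Z=0):
  M0 = (-0.1160, +0.1160, 0)
  M1 = (+0.1160, +0.1160, 0)
  M2 = (+0.1160, -0.1160, 0)
  M3 = (-0.1160, -0.1160, 0)
Detected image corners:
  c0 = (355.167941, 255.646600) px
  c1 = (510.610986, 307.021111) px
  c2 = (582.528191, 191.499531) px
  c3 = (420.954880, 150.418412) px
Planar DLT: solve 8×8 A·h = b for H (H[2,2]=1):
  H  [+496.69486 -299.29073 +463.67242]
  H  [+108.96879 +473.21369 +225.03331]
  H  [-0.39917 -0.00669 +1.00000]
B = K⁻¹H; ‖b₁‖=1.190663, ‖b₂‖=1.190663; λ = 2/(‖b₁‖+‖b₂‖) = 0.839868, sign → tz>0 ⇒ λ=+0.839868
r₁ = λ·B[:,0] = (+0.85850,+0.38806,-0.33525); r₂ = λ·B[:,1] = (-0.41371,+0.91039,-0.00562)
r₃ = r₁×r₂ = (+0.30303,+0.14352,+0.94211); SVD([r₁ r₂ r₃]) → R = UVᵀ:
  R  [+0.85850 -0.41371 +0.30303]
  R  [+0.38806 +0.91039 +0.14352]
  R  [-0.33525 -0.00562 +0.94211]
t = (+0.22625, -0.01719, +0.83987) m
tr R = 2.711000; θ = arccos((tr R − 1)/2) = 0.544280 rad = 31.185°
axis k = ((R−Rᵀ)₃₂, (R−Rᵀ)₁₃, (R−Rᵀ)₂₁) / (2 sinθ) = (-0.144012, +0.616341, +0.774199)
rvec = θ·k = (-0.078383, +0.335462, +0.421381)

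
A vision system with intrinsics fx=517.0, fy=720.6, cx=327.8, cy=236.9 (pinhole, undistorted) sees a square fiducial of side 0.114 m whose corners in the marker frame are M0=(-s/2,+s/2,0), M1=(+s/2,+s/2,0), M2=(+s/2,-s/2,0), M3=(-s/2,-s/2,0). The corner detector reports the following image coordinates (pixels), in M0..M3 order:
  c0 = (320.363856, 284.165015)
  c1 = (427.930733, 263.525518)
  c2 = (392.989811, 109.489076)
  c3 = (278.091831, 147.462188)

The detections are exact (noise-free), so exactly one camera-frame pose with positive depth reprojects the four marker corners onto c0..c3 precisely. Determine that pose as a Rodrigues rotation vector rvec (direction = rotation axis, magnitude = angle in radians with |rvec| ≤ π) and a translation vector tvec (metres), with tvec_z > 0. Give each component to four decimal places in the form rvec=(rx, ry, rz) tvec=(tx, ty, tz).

Intrinsics K: fx=517.0, fy=720.6, cx=327.8, cy=236.9
Marker side s = 0.114 m; corners in marker frame (Z=0):
  M0 = (-0.0570, +0.0570, 0)
  M1 = (+0.0570, +0.0570, 0)
  M2 = (+0.0570, -0.0570, 0)
  M3 = (-0.0570, -0.0570, 0)
Detected image corners:
  c0 = (320.363856, 284.165015) px
  c1 = (427.930733, 263.525518) px
  c2 = (392.989811, 109.489076) px
  c3 = (278.091831, 147.462188) px
Planar DLT: solve 8×8 A·h = b for H (H[2,2]=1):
  H  [+665.88656 +652.37311 +353.05826]
  H  [-427.99292 +1448.35286 +205.53024]
  H  [-0.86862 +0.87962 +1.00000]
B = K⁻¹H; ‖b₁‖=2.056818, ‖b₂‖=2.056818; λ = 2/(‖b₁‖+‖b₂‖) = 0.486188, sign → tz>0 ⇒ λ=+0.486188
r₁ = λ·B[:,0] = (+0.89397,-0.14993,-0.42231); r₂ = λ·B[:,1] = (+0.34234,+0.83661,+0.42766)
r₃ = r₁×r₂ = (+0.28919,-0.52689,+0.79922); SVD([r₁ r₂ r₃]) → R = UVᵀ:
  R  [+0.89397 +0.34234 +0.28919]
  R  [-0.14993 +0.83661 -0.52689]
  R  [-0.42231 +0.42766 +0.79922]
t = (+0.02375, -0.02117, +0.48619) m
tr R = 2.529796; θ = arccos((tr R − 1)/2) = 0.699913 rad = 40.102°
axis k = ((R−Rᵀ)₃₂, (R−Rᵀ)₁₃, (R−Rᵀ)₂₁) / (2 sinθ) = (+0.740934, +0.552279, -0.382106)
rvec = θ·k = (+0.518590, +0.386547, -0.267441)

rvec=(0.5186, 0.3865, -0.2674) tvec=(0.0238, -0.0212, 0.4862)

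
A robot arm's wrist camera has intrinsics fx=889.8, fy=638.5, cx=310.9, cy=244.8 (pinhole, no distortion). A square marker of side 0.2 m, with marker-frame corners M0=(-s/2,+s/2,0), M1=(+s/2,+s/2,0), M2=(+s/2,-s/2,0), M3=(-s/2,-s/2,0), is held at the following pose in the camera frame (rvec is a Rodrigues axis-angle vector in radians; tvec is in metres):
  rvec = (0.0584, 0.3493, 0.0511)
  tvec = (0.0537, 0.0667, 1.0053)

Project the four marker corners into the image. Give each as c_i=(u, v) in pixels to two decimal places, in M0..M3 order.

c0=(273.36, 342.71) c1=(441.52, 357.38) c2=(450.67, 226.93) c3=(279.76, 220.68)

Intrinsics K: fx=889.8, fy=638.5, cx=310.9, cy=244.8
Marker side s = 0.2 m; corners in marker frame (Z=0):
  M0 = (-0.1000, +0.1000, 0)
  M1 = (+0.1000, +0.1000, 0)
  M2 = (+0.1000, -0.1000, 0)
  M3 = (-0.1000, -0.1000, 0)
rvec = (0.0584, 0.3493, 0.0511), |rvec| = θ = 0.35782 rad = 20.501°
Rodrigues: sinθ=0.35023, 1−cosθ=0.06334; R = I + sinθ·[k]× + (1−cosθ)·[k]×²:
    [+0.93835 -0.03993 +0.34337]
    [+0.06011 +0.99702 -0.04833]
    [-0.34042 +0.06599 +0.93796]
t = (0.0537, 0.0667, 1.0053) m
M0: Pc = R·M0+t = (-0.04413, +0.16039, +1.04594); u = 889.8·(-0.04413)/1.04594 + 310.9 = 273.3598, v = 638.5·(+0.16039)/1.04594 + 244.8 = 342.7117
M1: Pc = R·M1+t = (+0.14354, +0.17241, +0.97786); u = 889.8·(+0.14354)/0.97786 + 310.9 = 441.5164, v = 638.5·(+0.17241)/0.97786 + 244.8 = 357.3784
M2: Pc = R·M2+t = (+0.15153, -0.02699, +0.96466); u = 889.8·(+0.15153)/0.96466 + 310.9 = 450.6689, v = 638.5·(-0.02699)/0.96466 + 244.8 = 226.9347
M3: Pc = R·M3+t = (-0.03614, -0.03901, +1.03274); u = 889.8·(-0.03614)/1.03274 + 310.9 = 279.7599, v = 638.5·(-0.03901)/1.03274 + 244.8 = 220.6800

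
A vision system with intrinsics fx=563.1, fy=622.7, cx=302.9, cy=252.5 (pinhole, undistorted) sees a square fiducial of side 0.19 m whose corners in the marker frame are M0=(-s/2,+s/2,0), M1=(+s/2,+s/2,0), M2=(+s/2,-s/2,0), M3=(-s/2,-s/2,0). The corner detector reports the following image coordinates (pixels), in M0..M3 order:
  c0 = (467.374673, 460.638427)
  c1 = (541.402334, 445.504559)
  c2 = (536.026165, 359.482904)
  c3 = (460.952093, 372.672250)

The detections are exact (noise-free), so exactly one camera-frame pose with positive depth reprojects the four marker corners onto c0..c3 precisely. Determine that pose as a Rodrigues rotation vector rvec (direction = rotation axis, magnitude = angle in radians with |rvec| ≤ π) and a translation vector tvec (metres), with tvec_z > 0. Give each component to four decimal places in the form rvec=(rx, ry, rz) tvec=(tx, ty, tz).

Intrinsics K: fx=563.1, fy=622.7, cx=302.9, cy=252.5
Marker side s = 0.19 m; corners in marker frame (Z=0):
  M0 = (-0.0950, +0.0950, 0)
  M1 = (+0.0950, +0.0950, 0)
  M2 = (+0.0950, -0.0950, 0)
  M3 = (-0.0950, -0.0950, 0)
Detected image corners:
  c0 = (467.374673, 460.638427) px
  c1 = (541.402334, 445.504559) px
  c2 = (536.026165, 359.482904) px
  c3 = (460.952093, 372.672250) px
Planar DLT: solve 8×8 A·h = b for H (H[2,2]=1):
  H  [+456.55099 +62.97965 +501.91002]
  H  [-22.13163 +483.90847 +409.75182]
  H  [+0.12802 +0.06374 +1.00000]
B = K⁻¹H; ‖b₁‖=0.757943, ‖b₂‖=0.757943; λ = 2/(‖b₁‖+‖b₂‖) = 1.319360, sign → tz>0 ⇒ λ=+1.319360
r₁ = λ·B[:,0] = (+0.97886,-0.11538,+0.16891); r₂ = λ·B[:,1] = (+0.10232,+0.99119,+0.08410)
r₃ = r₁×r₂ = (-0.17712,-0.06504,+0.98204); SVD([r₁ r₂ r₃]) → R = UVᵀ:
  R  [+0.97886 +0.10232 -0.17712]
  R  [-0.11538 +0.99119 -0.06504]
  R  [+0.16891 +0.08410 +0.98204]
t = (+0.46629, +0.33318, +1.31936) m
tr R = 2.952083; θ = arccos((tr R − 1)/2) = 0.219340 rad = 12.567°
axis k = ((R−Rᵀ)₃₂, (R−Rᵀ)₁₃, (R−Rᵀ)₂₁) / (2 sinθ) = (+0.342720, -0.795152, -0.500276)
rvec = θ·k = (+0.075172, -0.174409, -0.109731)

rvec=(0.0752, -0.1744, -0.1097) tvec=(0.4663, 0.3332, 1.3194)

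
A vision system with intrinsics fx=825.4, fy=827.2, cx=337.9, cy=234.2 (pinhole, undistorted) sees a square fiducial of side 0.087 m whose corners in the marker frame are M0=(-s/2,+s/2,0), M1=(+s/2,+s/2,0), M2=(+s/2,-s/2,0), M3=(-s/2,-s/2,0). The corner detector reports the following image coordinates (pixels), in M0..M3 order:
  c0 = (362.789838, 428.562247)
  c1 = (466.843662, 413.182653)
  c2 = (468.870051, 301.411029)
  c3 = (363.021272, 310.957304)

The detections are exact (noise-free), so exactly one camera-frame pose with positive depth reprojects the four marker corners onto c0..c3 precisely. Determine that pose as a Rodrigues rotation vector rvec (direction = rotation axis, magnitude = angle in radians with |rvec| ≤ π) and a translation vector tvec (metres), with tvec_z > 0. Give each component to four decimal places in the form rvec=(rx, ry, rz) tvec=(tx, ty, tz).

Intrinsics K: fx=825.4, fy=827.2, cx=337.9, cy=234.2
Marker side s = 0.087 m; corners in marker frame (Z=0):
  M0 = (-0.0435, +0.0435, 0)
  M1 = (+0.0435, +0.0435, 0)
  M2 = (+0.0435, -0.0435, 0)
  M3 = (-0.0435, -0.0435, 0)
Detected image corners:
  c0 = (362.789838, 428.562247) px
  c1 = (466.843662, 413.182653) px
  c2 = (468.870051, 301.411029) px
  c3 = (363.021272, 310.957304) px
Planar DLT: solve 8×8 A·h = b for H (H[2,2]=1):
  H  [+1458.25598 +71.11950 +416.76112]
  H  [+77.00303 +1391.20731 +363.87050]
  H  [+0.60670 +0.20311 +1.00000]
B = K⁻¹H; ‖b₁‖=1.636974, ‖b₂‖=1.636974; λ = 2/(‖b₁‖+‖b₂‖) = 0.610883, sign → tz>0 ⇒ λ=+0.610883
r₁ = λ·B[:,0] = (+0.92754,-0.04807,+0.37062); r₂ = λ·B[:,1] = (+0.00184,+0.99227,+0.12408)
r₃ = r₁×r₂ = (-0.37372,-0.11440,+0.92046); SVD([r₁ r₂ r₃]) → R = UVᵀ:
  R  [+0.92754 +0.00184 -0.37372]
  R  [-0.04807 +0.99227 -0.11440]
  R  [+0.37062 +0.12408 +0.92046]
t = (+0.05837, +0.09576, +0.61088) m
tr R = 2.840270; θ = arccos((tr R − 1)/2) = 0.402371 rad = 23.054°
axis k = ((R−Rᵀ)₃₂, (R−Rᵀ)₁₃, (R−Rᵀ)₂₁) / (2 sinθ) = (+0.304492, -0.950381, -0.063722)
rvec = θ·k = (+0.122519, -0.382406, -0.025640)

rvec=(0.1225, -0.3824, -0.0256) tvec=(0.0584, 0.0958, 0.6109)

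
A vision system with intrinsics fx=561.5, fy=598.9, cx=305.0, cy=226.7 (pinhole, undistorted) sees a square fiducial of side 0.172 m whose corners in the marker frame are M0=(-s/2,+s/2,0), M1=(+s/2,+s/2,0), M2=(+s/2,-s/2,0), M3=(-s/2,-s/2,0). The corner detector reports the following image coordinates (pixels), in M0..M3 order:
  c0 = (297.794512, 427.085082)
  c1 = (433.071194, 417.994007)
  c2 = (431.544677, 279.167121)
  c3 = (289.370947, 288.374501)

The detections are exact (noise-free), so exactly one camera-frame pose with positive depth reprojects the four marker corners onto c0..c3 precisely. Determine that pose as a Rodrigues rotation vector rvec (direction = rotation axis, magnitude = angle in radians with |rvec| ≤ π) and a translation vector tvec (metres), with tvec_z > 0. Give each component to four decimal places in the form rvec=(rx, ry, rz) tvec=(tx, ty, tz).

Intrinsics K: fx=561.5, fy=598.9, cx=305.0, cy=226.7
Marker side s = 0.172 m; corners in marker frame (Z=0):
  M0 = (-0.0860, +0.0860, 0)
  M1 = (+0.0860, +0.0860, 0)
  M2 = (+0.0860, -0.0860, 0)
  M3 = (-0.0860, -0.0860, 0)
Detected image corners:
  c0 = (297.794512, 427.085082) px
  c1 = (433.071194, 417.994007) px
  c2 = (431.544677, 279.167121) px
  c3 = (289.370947, 288.374501) px
Planar DLT: solve 8×8 A·h = b for H (H[2,2]=1):
  H  [+811.18059 +133.62696 +363.09148]
  H  [-48.18711 +908.69716 +354.87138]
  H  [+0.01415 +0.28855 +1.00000]
B = K⁻¹H; ‖b₁‖=1.439610, ‖b₂‖=1.439610; λ = 2/(‖b₁‖+‖b₂‖) = 0.694633, sign → tz>0 ⇒ λ=+0.694633
r₁ = λ·B[:,0] = (+0.99817,-0.05961,+0.00983); r₂ = λ·B[:,1] = (+0.05644,+0.97808,+0.20043)
r₃ = r₁×r₂ = (-0.02156,-0.19951,+0.97966); SVD([r₁ r₂ r₃]) → R = UVᵀ:
  R  [+0.99817 +0.05644 -0.02156]
  R  [-0.05961 +0.97808 -0.19951]
  R  [+0.00983 +0.20043 +0.97966]
t = (+0.07187, +0.14866, +0.69463) m
tr R = 2.955911; θ = arccos((tr R − 1)/2) = 0.210360 rad = 12.053°
axis k = ((R−Rᵀ)₃₂, (R−Rᵀ)₁₃, (R−Rᵀ)₂₁) / (2 sinθ) = (+0.957672, -0.075170, -0.277875)
rvec = θ·k = (+0.201456, -0.015813, -0.058454)

rvec=(0.2015, -0.0158, -0.0585) tvec=(0.0719, 0.1487, 0.6946)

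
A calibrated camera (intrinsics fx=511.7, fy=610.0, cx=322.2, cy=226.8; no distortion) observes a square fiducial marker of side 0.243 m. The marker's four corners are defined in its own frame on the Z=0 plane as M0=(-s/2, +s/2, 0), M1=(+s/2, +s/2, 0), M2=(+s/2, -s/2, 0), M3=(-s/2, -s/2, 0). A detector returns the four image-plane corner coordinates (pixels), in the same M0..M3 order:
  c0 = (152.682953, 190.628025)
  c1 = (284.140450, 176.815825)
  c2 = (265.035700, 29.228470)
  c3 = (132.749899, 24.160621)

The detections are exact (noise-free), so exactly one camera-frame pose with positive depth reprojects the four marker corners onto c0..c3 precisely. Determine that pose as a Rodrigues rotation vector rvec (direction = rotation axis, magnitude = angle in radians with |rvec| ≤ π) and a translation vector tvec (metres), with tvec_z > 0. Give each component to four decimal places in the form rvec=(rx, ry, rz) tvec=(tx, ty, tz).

rvec=(-0.0799, -0.4710, -0.1424) tvec=(-0.1986, -0.1856, 0.9268)

Intrinsics K: fx=511.7, fy=610.0, cx=322.2, cy=226.8
Marker side s = 0.243 m; corners in marker frame (Z=0):
  M0 = (-0.1215, +0.1215, 0)
  M1 = (+0.1215, +0.1215, 0)
  M2 = (+0.1215, -0.1215, 0)
  M3 = (-0.1215, -0.1215, 0)
Detected image corners:
  c0 = (152.682953, 190.628025) px
  c1 = (284.140450, 176.815825) px
  c2 = (265.035700, 29.228470) px
  c3 = (132.749899, 24.160621) px
Planar DLT: solve 8×8 A·h = b for H (H[2,2]=1):
  H  [+645.65646 +70.37552 +212.54963]
  H  [+34.14806 +638.90886 +104.62697]
  H  [+0.49348 -0.04719 +1.00000]
B = K⁻¹H; ‖b₁‖=1.079024, ‖b₂‖=1.079024; λ = 2/(‖b₁‖+‖b₂‖) = 0.926763, sign → tz>0 ⇒ λ=+0.926763
r₁ = λ·B[:,0] = (+0.88141,-0.11816,+0.45734); r₂ = λ·B[:,1] = (+0.15500,+0.98695,-0.04374)
r₃ = r₁×r₂ = (-0.44620,+0.10944,+0.88822); SVD([r₁ r₂ r₃]) → R = UVᵀ:
  R  [+0.88141 +0.15500 -0.44620]
  R  [-0.11816 +0.98695 +0.10944]
  R  [+0.45734 -0.04374 +0.88822]
t = (-0.19859, -0.18562, +0.92676) m
tr R = 2.756573; θ = arccos((tr R − 1)/2) = 0.498530 rad = 28.564°
axis k = ((R−Rᵀ)₃₂, (R−Rᵀ)₁₃, (R−Rᵀ)₂₁) / (2 sinθ) = (-0.160179, -0.944853, -0.285650)
rvec = θ·k = (-0.079854, -0.471037, -0.142405)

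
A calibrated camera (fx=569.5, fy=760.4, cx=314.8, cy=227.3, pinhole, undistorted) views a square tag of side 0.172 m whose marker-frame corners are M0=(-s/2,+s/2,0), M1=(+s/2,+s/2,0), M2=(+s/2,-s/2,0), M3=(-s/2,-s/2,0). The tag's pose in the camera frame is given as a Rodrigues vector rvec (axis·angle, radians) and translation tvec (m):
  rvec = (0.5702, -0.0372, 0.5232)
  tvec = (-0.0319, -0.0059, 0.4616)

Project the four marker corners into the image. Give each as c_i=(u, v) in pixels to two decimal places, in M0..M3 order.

c0=(142.62, 251.90) c1=(316.28, 366.72) c2=(425.68, 178.76) c3=(222.73, 25.10)

Intrinsics K: fx=569.5, fy=760.4, cx=314.8, cy=227.3
Marker side s = 0.172 m; corners in marker frame (Z=0):
  M0 = (-0.0860, +0.0860, 0)
  M1 = (+0.0860, +0.0860, 0)
  M2 = (+0.0860, -0.0860, 0)
  M3 = (-0.0860, -0.0860, 0)
rvec = (0.5702, -0.0372, 0.5232), |rvec| = θ = 0.77476 rad = 44.390°
Rodrigues: sinθ=0.69954, 1−cosθ=0.28541; R = I + sinθ·[k]× + (1−cosθ)·[k]×²:
    [+0.86918 -0.48249 +0.10826]
    [+0.46232 +0.71525 -0.52410]
    [+0.17544 +0.50559 +0.84475]
t = (-0.0319, -0.0059, 0.4616) m
M0: Pc = R·M0+t = (-0.14814, +0.01585, +0.48999); u = 569.5·(-0.14814)/0.48999 + 314.8 = 142.6177, v = 760.4·(+0.01585)/0.48999 + 227.3 = 251.8997
M1: Pc = R·M1+t = (+0.00136, +0.09537, +0.52017); u = 569.5·(+0.00136)/0.52017 + 314.8 = 316.2840, v = 760.4·(+0.09537)/0.52017 + 227.3 = 366.7165
M2: Pc = R·M2+t = (+0.08434, -0.02765, +0.43321); u = 569.5·(+0.08434)/0.43321 + 314.8 = 425.6800, v = 760.4·(-0.02765)/0.43321 + 227.3 = 178.7634
M3: Pc = R·M3+t = (-0.06516, -0.10717, +0.40303); u = 569.5·(-0.06516)/0.40303 + 314.8 = 222.7327, v = 760.4·(-0.10717)/0.40303 + 227.3 = 25.1004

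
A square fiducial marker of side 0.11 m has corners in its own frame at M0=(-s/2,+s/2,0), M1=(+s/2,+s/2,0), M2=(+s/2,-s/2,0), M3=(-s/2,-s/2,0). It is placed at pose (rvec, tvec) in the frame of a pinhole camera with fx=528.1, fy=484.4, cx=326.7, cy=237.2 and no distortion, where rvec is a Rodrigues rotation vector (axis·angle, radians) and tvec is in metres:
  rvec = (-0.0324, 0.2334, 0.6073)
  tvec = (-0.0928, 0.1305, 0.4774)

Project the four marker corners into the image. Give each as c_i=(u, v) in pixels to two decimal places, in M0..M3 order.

c0=(146.52, 379.77) c1=(235.87, 451.45) c2=(306.45, 358.82) c3=(212.72, 291.25)

Intrinsics K: fx=528.1, fy=484.4, cx=326.7, cy=237.2
Marker side s = 0.11 m; corners in marker frame (Z=0):
  M0 = (-0.0550, +0.0550, 0)
  M1 = (+0.0550, +0.0550, 0)
  M2 = (+0.0550, -0.0550, 0)
  M3 = (-0.0550, -0.0550, 0)
rvec = (-0.0324, 0.2334, 0.6073), |rvec| = θ = 0.65141 rad = 37.323°
Rodrigues: sinθ=0.60631, 1−cosθ=0.20477; R = I + sinθ·[k]× + (1−cosθ)·[k]×²:
    [+0.79573 -0.56890 +0.20774]
    [+0.56160 +0.82152 +0.09856]
    [-0.22674 +0.03824 +0.97321]
t = (-0.0928, 0.1305, 0.4774) m
M0: Pc = R·M0+t = (-0.16785, +0.14480, +0.49197); u = 528.1·(-0.16785)/0.49197 + 326.7 = 146.5193, v = 484.4·(+0.14480)/0.49197 + 237.2 = 379.7661
M1: Pc = R·M1+t = (-0.08032, +0.20657, +0.46703); u = 528.1·(-0.08032)/0.46703 + 326.7 = 235.8730, v = 484.4·(+0.20657)/0.46703 + 237.2 = 451.4531
M2: Pc = R·M2+t = (-0.01775, +0.11620, +0.46283); u = 528.1·(-0.01775)/0.46283 + 326.7 = 306.4523, v = 484.4·(+0.11620)/0.46283 + 237.2 = 358.8215
M3: Pc = R·M3+t = (-0.10528, +0.05443, +0.48777); u = 528.1·(-0.10528)/0.48777 + 326.7 = 212.7190, v = 484.4·(+0.05443)/0.48777 + 237.2 = 291.2527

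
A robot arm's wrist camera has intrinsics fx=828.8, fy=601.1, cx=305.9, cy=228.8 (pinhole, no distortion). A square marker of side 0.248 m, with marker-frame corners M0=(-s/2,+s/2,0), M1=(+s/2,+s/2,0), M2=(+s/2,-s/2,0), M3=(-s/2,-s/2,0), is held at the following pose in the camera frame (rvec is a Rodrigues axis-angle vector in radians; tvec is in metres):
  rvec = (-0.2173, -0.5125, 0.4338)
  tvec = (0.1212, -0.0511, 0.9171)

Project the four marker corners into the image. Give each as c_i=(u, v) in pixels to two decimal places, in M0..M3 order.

Intrinsics K: fx=828.8, fy=601.1, cx=305.9, cy=228.8
Marker side s = 0.248 m; corners in marker frame (Z=0):
  M0 = (-0.1240, +0.1240, 0)
  M1 = (+0.1240, +0.1240, 0)
  M2 = (+0.1240, -0.1240, 0)
  M3 = (-0.1240, -0.1240, 0)
rvec = (-0.2173, -0.5125, 0.4338), |rvec| = θ = 0.70573 rad = 40.435°
Rodrigues: sinθ=0.64859, 1−cosθ=0.23886; R = I + sinθ·[k]× + (1−cosθ)·[k]×²:
    [+0.78378 -0.34527 -0.51621]
    [+0.45209 +0.88710 +0.09308]
    [+0.42580 -0.30633 +0.85139]
t = (0.1212, -0.0511, 0.9171) m
M0: Pc = R·M0+t = (-0.01880, +0.00284, +0.82632); u = 828.8·(-0.01880)/0.82632 + 305.9 = 287.0414, v = 601.1·(+0.00284)/0.82632 + 228.8 = 230.8675
M1: Pc = R·M1+t = (+0.17558, +0.11496, +0.93191); u = 828.8·(+0.17558)/0.93191 + 305.9 = 462.0490, v = 601.1·(+0.11496)/0.93191 + 228.8 = 302.9509
M2: Pc = R·M2+t = (+0.26120, -0.10504, +1.00788); u = 828.8·(+0.26120)/1.00788 + 305.9 = 520.6910, v = 601.1·(-0.10504)/1.00788 + 228.8 = 166.1530
M3: Pc = R·M3+t = (+0.06682, -0.21716, +0.90229); u = 828.8·(+0.06682)/0.90229 + 305.9 = 367.2816, v = 601.1·(-0.21716)/0.90229 + 228.8 = 84.1290

c0=(287.04, 230.87) c1=(462.05, 302.95) c2=(520.69, 166.15) c3=(367.28, 84.13)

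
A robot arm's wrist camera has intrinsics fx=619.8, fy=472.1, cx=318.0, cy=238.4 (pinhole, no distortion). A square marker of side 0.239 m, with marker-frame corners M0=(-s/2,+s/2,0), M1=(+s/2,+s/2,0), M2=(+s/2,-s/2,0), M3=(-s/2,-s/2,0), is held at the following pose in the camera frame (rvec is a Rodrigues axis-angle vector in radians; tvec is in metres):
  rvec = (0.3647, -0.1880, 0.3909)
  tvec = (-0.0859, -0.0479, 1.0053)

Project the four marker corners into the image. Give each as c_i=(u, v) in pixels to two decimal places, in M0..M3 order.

Intrinsics K: fx=619.8, fy=472.1, cx=318.0, cy=238.4
Marker side s = 0.239 m; corners in marker frame (Z=0):
  M0 = (-0.1195, +0.1195, 0)
  M1 = (+0.1195, +0.1195, 0)
  M2 = (+0.1195, -0.1195, 0)
  M3 = (-0.1195, -0.1195, 0)
rvec = (0.3647, -0.1880, 0.3909), |rvec| = θ = 0.56670 rad = 32.470°
Rodrigues: sinθ=0.53685, 1−cosθ=0.15632; R = I + sinθ·[k]× + (1−cosθ)·[k]×²:
    [+0.90842 -0.40368 -0.10870]
    [+0.33694 +0.86088 -0.38126]
    [+0.24749 +0.30972 +0.91805]
t = (-0.0859, -0.0479, 1.0053) m
M0: Pc = R·M0+t = (-0.24270, +0.01471, +1.01274); u = 619.8·(-0.24270)/1.01274 + 318.0 = 169.4686, v = 472.1·(+0.01471)/1.01274 + 238.4 = 245.2578
M1: Pc = R·M1+t = (-0.02558, +0.09524, +1.07189); u = 619.8·(-0.02558)/1.07189 + 318.0 = 303.2063, v = 472.1·(+0.09524)/1.07189 + 238.4 = 280.3469
M2: Pc = R·M2+t = (+0.07090, -0.11051, +0.99786); u = 619.8·(+0.07090)/0.99786 + 318.0 = 362.0355, v = 472.1·(-0.11051)/0.99786 + 238.4 = 186.1160
M3: Pc = R·M3+t = (-0.14622, -0.19104, +0.93871); u = 619.8·(-0.14622)/0.93871 + 318.0 = 221.4589, v = 472.1·(-0.19104)/0.93871 + 238.4 = 142.3222

c0=(169.47, 245.26) c1=(303.21, 280.35) c2=(362.04, 186.12) c3=(221.46, 142.32)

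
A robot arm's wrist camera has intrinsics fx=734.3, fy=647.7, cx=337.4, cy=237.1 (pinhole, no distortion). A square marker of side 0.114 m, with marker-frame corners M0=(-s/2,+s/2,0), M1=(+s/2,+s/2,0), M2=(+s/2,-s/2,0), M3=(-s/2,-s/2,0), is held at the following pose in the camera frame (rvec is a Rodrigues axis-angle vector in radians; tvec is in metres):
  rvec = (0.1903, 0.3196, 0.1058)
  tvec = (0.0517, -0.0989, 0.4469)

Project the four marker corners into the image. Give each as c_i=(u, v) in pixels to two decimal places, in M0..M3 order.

Intrinsics K: fx=734.3, fy=647.7, cx=337.4, cy=237.1
Marker side s = 0.114 m; corners in marker frame (Z=0):
  M0 = (-0.0570, +0.0570, 0)
  M1 = (+0.0570, +0.0570, 0)
  M2 = (+0.0570, -0.0570, 0)
  M3 = (-0.0570, -0.0570, 0)
rvec = (0.1903, 0.3196, 0.1058), |rvec| = θ = 0.38672 rad = 22.157°
Rodrigues: sinθ=0.37715, 1−cosθ=0.07385; R = I + sinθ·[k]× + (1−cosθ)·[k]×²:
    [+0.94403 -0.07315 +0.32164]
    [+0.13322 +0.97659 -0.16889]
    [-0.30175 +0.20229 +0.93168]
t = (0.0517, -0.0989, 0.4469) m
M0: Pc = R·M0+t = (-0.00628, -0.05083, +0.47563); u = 734.3·(-0.00628)/0.47563 + 337.4 = 327.7055, v = 647.7·(-0.05083)/0.47563 + 237.1 = 167.8843
M1: Pc = R·M1+t = (+0.10134, -0.03564, +0.44123); u = 734.3·(+0.10134)/0.44123 + 337.4 = 506.0516, v = 647.7·(-0.03564)/0.44123 + 237.1 = 184.7810
M2: Pc = R·M2+t = (+0.10968, -0.14697, +0.41817); u = 734.3·(+0.10968)/0.41817 + 337.4 = 529.9956, v = 647.7·(-0.14697)/0.41817 + 237.1 = 9.4556
M3: Pc = R·M3+t = (+0.00206, -0.16216, +0.45257); u = 734.3·(+0.00206)/0.45257 + 337.4 = 340.7417, v = 647.7·(-0.16216)/0.45257 + 237.1 = 5.0243

c0=(327.71, 167.88) c1=(506.05, 184.78) c2=(530.00, 9.46) c3=(340.74, 5.02)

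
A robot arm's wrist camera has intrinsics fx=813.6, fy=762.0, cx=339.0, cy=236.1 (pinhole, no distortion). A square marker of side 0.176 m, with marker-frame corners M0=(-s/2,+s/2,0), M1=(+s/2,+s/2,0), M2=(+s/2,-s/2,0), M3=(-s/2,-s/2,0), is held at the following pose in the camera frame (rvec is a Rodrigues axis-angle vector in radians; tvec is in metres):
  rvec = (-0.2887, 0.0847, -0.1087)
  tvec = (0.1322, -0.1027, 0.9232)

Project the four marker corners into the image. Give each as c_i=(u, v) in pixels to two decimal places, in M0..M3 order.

Intrinsics K: fx=813.6, fy=762.0, cx=339.0, cy=236.1
Marker side s = 0.176 m; corners in marker frame (Z=0):
  M0 = (-0.0880, +0.0880, 0)
  M1 = (+0.0880, +0.0880, 0)
  M2 = (+0.0880, -0.0880, 0)
  M3 = (-0.0880, -0.0880, 0)
rvec = (-0.2887, 0.0847, -0.1087), |rvec| = θ = 0.31990 rad = 18.329°
Rodrigues: sinθ=0.31447, 1−cosθ=0.05073; R = I + sinθ·[k]× + (1−cosθ)·[k]×²:
    [+0.99059 +0.09473 +0.09882]
    [-0.11898 +0.95282 +0.27924]
    [-0.06771 -0.28837 +0.95512]
t = (0.1322, -0.1027, 0.9232) m
M0: Pc = R·M0+t = (+0.05336, -0.00838, +0.90378); u = 813.6·(+0.05336)/0.90378 + 339.0 = 387.0400, v = 762.0·(-0.00838)/0.90378 + 236.1 = 229.0333
M1: Pc = R·M1+t = (+0.22771, -0.02932, +0.89187); u = 813.6·(+0.22771)/0.89187 + 339.0 = 546.7255, v = 762.0·(-0.02932)/0.89187 + 236.1 = 211.0479
M2: Pc = R·M2+t = (+0.21104, -0.19702, +0.94262); u = 813.6·(+0.21104)/0.94262 + 339.0 = 521.1502, v = 762.0·(-0.19702)/0.94262 + 236.1 = 76.8329
M3: Pc = R·M3+t = (+0.03669, -0.17608, +0.95453); u = 813.6·(+0.03669)/0.95453 + 339.0 = 370.2745, v = 762.0·(-0.17608)/0.95453 + 236.1 = 95.5375

c0=(387.04, 229.03) c1=(546.73, 211.05) c2=(521.15, 76.83) c3=(370.27, 95.54)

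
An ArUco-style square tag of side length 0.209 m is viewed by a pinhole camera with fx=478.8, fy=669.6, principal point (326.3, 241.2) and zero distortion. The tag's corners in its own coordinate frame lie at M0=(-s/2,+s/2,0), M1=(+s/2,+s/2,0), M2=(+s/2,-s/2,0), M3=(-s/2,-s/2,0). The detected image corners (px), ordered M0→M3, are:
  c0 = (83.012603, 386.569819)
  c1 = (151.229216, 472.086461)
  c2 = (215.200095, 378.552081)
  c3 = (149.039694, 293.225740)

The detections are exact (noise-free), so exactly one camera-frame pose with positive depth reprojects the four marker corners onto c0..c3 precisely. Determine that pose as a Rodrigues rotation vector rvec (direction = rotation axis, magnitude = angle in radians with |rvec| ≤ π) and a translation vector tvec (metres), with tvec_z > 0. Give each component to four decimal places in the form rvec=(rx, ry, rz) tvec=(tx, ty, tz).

rvec=(-0.0595, -0.1048, 0.7632) tvec=(-0.4081, 0.2341, 1.1092)

Intrinsics K: fx=478.8, fy=669.6, cx=326.3, cy=241.2
Marker side s = 0.209 m; corners in marker frame (Z=0):
  M0 = (-0.1045, +0.1045, 0)
  M1 = (+0.1045, +0.1045, 0)
  M2 = (+0.1045, -0.1045, 0)
  M3 = (-0.1045, -0.1045, 0)
Detected image corners:
  c0 = (83.012603, 386.569819) px
  c1 = (151.229216, 472.086461) px
  c2 = (215.200095, 378.552081) px
  c3 = (149.039694, 293.225740) px
Planar DLT: solve 8×8 A·h = b for H (H[2,2]=1):
  H  [+331.28862 -323.34094 +150.13253]
  H  [+433.91255 +415.43583 +382.49871]
  H  [+0.06587 -0.08271 +1.00000]
B = K⁻¹H; ‖b₁‖=0.901511, ‖b₂‖=0.901511; λ = 2/(‖b₁‖+‖b₂‖) = 1.109249, sign → tz>0 ⇒ λ=+1.109249
r₁ = λ·B[:,0] = (+0.71771,+0.69249,+0.07306); r₂ = λ·B[:,1] = (-0.68657,+0.72125,-0.09174)
r₃ = r₁×r₂ = (-0.11623,+0.01568,+0.99310); SVD([r₁ r₂ r₃]) → R = UVᵀ:
  R  [+0.71771 -0.68657 -0.11623]
  R  [+0.69249 +0.72125 +0.01568]
  R  [+0.07306 -0.09174 +0.99310]
t = (-0.40813, +0.23407, +1.10925) m
tr R = 2.432065; θ = arccos((tr R − 1)/2) = 0.772694 rad = 44.272°
axis k = ((R−Rᵀ)₃₂, (R−Rᵀ)₁₃, (R−Rᵀ)₂₁) / (2 sinθ) = (-0.076947, -0.135583, +0.987774)
rvec = θ·k = (-0.059456, -0.104764, +0.763247)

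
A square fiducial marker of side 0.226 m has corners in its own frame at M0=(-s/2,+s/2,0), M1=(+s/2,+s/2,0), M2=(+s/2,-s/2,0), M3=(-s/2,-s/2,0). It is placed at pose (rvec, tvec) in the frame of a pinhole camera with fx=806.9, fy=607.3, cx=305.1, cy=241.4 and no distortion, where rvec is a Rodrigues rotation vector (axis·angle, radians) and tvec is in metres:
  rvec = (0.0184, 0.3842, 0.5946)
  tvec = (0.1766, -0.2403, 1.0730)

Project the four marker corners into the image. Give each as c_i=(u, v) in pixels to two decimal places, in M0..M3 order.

Intrinsics K: fx=806.9, fy=607.3, cx=305.1, cy=241.4
Marker side s = 0.226 m; corners in marker frame (Z=0):
  M0 = (-0.1130, +0.1130, 0)
  M1 = (+0.1130, +0.1130, 0)
  M2 = (+0.1130, -0.1130, 0)
  M3 = (-0.1130, -0.1130, 0)
rvec = (0.0184, 0.3842, 0.5946), |rvec| = θ = 0.70816 rad = 40.575°
Rodrigues: sinθ=0.65044, 1−cosθ=0.24044; R = I + sinθ·[k]× + (1−cosθ)·[k]×²:
    [+0.75972 -0.54274 +0.35813]
    [+0.54952 +0.83033 +0.09263]
    [-0.34764 +0.12643 +0.92907]
t = (0.1766, -0.2403, 1.0730) m
M0: Pc = R·M0+t = (+0.02942, -0.20857, +1.12657); u = 806.9·(+0.02942)/1.12657 + 305.1 = 326.1732, v = 607.3·(-0.20857)/1.12657 + 241.4 = 128.9667
M1: Pc = R·M1+t = (+0.20112, -0.08438, +1.04800); u = 806.9·(+0.20112)/1.04800 + 305.1 = 459.9490, v = 607.3·(-0.08438)/1.04800 + 241.4 = 192.5051
M2: Pc = R·M2+t = (+0.32378, -0.27203, +1.01943); u = 806.9·(+0.32378)/1.01943 + 305.1 = 561.3771, v = 607.3·(-0.27203)/1.01943 + 241.4 = 79.3444
M3: Pc = R·M3+t = (+0.15208, -0.39622, +1.09800); u = 806.9·(+0.15208)/1.09800 + 305.1 = 416.8624, v = 607.3·(-0.39622)/1.09800 + 241.4 = 22.2497

c0=(326.17, 128.97) c1=(459.95, 192.51) c2=(561.38, 79.34) c3=(416.86, 22.25)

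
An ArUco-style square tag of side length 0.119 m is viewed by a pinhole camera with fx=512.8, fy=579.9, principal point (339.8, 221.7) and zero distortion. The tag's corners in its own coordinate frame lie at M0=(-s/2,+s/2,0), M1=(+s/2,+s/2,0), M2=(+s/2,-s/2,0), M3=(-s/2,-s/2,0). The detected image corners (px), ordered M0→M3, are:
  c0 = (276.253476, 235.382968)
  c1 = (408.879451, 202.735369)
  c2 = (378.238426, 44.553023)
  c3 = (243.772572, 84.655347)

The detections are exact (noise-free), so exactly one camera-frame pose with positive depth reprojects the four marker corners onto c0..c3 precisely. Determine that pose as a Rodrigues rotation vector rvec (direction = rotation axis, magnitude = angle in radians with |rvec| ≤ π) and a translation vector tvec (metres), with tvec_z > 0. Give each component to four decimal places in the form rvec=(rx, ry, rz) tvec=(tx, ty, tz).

Intrinsics K: fx=512.8, fy=579.9, cx=339.8, cy=221.7
Marker side s = 0.119 m; corners in marker frame (Z=0):
  M0 = (-0.0595, +0.0595, 0)
  M1 = (+0.0595, +0.0595, 0)
  M2 = (+0.0595, -0.0595, 0)
  M3 = (-0.0595, -0.0595, 0)
Detected image corners:
  c0 = (276.253476, 235.382968) px
  c1 = (408.879451, 202.735369) px
  c2 = (378.238426, 44.553023) px
  c3 = (243.772572, 84.655347) px
Planar DLT: solve 8×8 A·h = b for H (H[2,2]=1):
  H  [+1005.03067 +330.89347 +325.55039]
  H  [-356.12716 +1325.70599 +143.14066]
  H  [-0.35837 +0.20047 +1.00000]
B = K⁻¹H; ‖b₁‖=2.276940, ‖b₂‖=2.276940; λ = 2/(‖b₁‖+‖b₂‖) = 0.439186, sign → tz>0 ⇒ λ=+0.439186
r₁ = λ·B[:,0] = (+0.96505,-0.20954,-0.15739); r₂ = λ·B[:,1] = (+0.22505,+0.97036,+0.08804)
r₃ = r₁×r₂ = (+0.13428,-0.12039,+0.98360); SVD([r₁ r₂ r₃]) → R = UVᵀ:
  R  [+0.96505 +0.22505 +0.13428]
  R  [-0.20954 +0.97036 -0.12039]
  R  [-0.15739 +0.08804 +0.98360]
t = (-0.01220, -0.05950, +0.43919) m
tr R = 2.919014; θ = arccos((tr R − 1)/2) = 0.285550 rad = 16.361°
axis k = ((R−Rᵀ)₃₂, (R−Rᵀ)₁₃, (R−Rᵀ)₂₁) / (2 sinθ) = (+0.369971, +0.517728, -0.771414)
rvec = θ·k = (+0.105645, +0.147837, -0.220277)

rvec=(0.1056, 0.1478, -0.2203) tvec=(-0.0122, -0.0595, 0.4392)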